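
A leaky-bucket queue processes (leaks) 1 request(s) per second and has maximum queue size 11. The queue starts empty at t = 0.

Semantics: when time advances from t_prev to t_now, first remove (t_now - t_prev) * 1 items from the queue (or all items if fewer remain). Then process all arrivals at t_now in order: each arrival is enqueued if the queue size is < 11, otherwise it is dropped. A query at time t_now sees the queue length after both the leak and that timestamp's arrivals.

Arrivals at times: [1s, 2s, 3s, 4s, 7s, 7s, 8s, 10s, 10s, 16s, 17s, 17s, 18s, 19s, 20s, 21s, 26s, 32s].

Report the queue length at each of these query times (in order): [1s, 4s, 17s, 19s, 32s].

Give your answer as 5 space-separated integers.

Queue lengths at query times:
  query t=1s: backlog = 1
  query t=4s: backlog = 1
  query t=17s: backlog = 2
  query t=19s: backlog = 2
  query t=32s: backlog = 1

Answer: 1 1 2 2 1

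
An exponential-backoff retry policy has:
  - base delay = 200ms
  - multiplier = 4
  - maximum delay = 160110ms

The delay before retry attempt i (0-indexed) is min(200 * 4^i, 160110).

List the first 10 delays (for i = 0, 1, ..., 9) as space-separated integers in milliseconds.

Computing each delay:
  i=0: min(200*4^0, 160110) = 200
  i=1: min(200*4^1, 160110) = 800
  i=2: min(200*4^2, 160110) = 3200
  i=3: min(200*4^3, 160110) = 12800
  i=4: min(200*4^4, 160110) = 51200
  i=5: min(200*4^5, 160110) = 160110
  i=6: min(200*4^6, 160110) = 160110
  i=7: min(200*4^7, 160110) = 160110
  i=8: min(200*4^8, 160110) = 160110
  i=9: min(200*4^9, 160110) = 160110

Answer: 200 800 3200 12800 51200 160110 160110 160110 160110 160110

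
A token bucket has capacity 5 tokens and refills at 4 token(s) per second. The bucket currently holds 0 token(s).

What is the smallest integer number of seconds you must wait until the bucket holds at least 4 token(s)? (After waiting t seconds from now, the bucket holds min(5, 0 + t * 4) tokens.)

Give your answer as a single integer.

Need 0 + t * 4 >= 4, so t >= 4/4.
Smallest integer t = ceil(4/4) = 1.

Answer: 1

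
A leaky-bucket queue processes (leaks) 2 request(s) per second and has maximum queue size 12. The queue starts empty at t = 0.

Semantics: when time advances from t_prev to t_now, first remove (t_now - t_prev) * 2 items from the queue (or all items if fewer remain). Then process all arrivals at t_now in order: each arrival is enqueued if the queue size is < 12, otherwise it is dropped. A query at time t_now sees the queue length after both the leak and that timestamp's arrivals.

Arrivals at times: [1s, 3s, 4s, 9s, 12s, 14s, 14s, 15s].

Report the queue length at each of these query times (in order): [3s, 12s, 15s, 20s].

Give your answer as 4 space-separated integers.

Queue lengths at query times:
  query t=3s: backlog = 1
  query t=12s: backlog = 1
  query t=15s: backlog = 1
  query t=20s: backlog = 0

Answer: 1 1 1 0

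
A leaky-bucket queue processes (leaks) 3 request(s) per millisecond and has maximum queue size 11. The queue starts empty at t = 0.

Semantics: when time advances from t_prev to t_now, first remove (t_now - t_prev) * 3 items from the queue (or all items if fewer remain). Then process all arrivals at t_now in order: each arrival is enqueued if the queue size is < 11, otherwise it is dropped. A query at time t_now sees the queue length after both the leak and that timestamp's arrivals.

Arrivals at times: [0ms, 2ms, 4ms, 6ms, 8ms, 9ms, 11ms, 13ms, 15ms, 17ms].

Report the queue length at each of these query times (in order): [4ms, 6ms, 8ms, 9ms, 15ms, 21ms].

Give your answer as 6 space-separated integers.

Queue lengths at query times:
  query t=4ms: backlog = 1
  query t=6ms: backlog = 1
  query t=8ms: backlog = 1
  query t=9ms: backlog = 1
  query t=15ms: backlog = 1
  query t=21ms: backlog = 0

Answer: 1 1 1 1 1 0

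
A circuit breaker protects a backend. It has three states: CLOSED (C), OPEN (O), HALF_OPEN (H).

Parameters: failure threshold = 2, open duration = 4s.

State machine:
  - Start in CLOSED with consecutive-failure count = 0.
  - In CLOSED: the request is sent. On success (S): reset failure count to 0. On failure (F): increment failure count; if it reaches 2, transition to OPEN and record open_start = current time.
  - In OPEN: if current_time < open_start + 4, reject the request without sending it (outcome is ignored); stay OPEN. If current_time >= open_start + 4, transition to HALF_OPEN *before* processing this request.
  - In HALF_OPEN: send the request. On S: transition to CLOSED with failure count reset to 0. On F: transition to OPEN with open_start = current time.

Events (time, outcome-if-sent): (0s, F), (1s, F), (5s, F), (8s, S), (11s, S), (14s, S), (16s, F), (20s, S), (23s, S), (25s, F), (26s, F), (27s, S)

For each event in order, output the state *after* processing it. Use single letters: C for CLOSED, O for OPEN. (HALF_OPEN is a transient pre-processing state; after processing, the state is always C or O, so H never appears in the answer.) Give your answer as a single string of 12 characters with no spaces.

Answer: COOOCCCCCCOO

Derivation:
State after each event:
  event#1 t=0s outcome=F: state=CLOSED
  event#2 t=1s outcome=F: state=OPEN
  event#3 t=5s outcome=F: state=OPEN
  event#4 t=8s outcome=S: state=OPEN
  event#5 t=11s outcome=S: state=CLOSED
  event#6 t=14s outcome=S: state=CLOSED
  event#7 t=16s outcome=F: state=CLOSED
  event#8 t=20s outcome=S: state=CLOSED
  event#9 t=23s outcome=S: state=CLOSED
  event#10 t=25s outcome=F: state=CLOSED
  event#11 t=26s outcome=F: state=OPEN
  event#12 t=27s outcome=S: state=OPEN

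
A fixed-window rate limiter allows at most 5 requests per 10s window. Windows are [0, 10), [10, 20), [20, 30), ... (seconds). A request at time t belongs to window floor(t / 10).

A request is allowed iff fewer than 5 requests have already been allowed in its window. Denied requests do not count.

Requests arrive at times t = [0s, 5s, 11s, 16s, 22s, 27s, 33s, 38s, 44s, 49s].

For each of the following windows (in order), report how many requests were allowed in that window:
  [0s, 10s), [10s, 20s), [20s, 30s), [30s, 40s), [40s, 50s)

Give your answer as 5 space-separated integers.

Processing requests:
  req#1 t=0s (window 0): ALLOW
  req#2 t=5s (window 0): ALLOW
  req#3 t=11s (window 1): ALLOW
  req#4 t=16s (window 1): ALLOW
  req#5 t=22s (window 2): ALLOW
  req#6 t=27s (window 2): ALLOW
  req#7 t=33s (window 3): ALLOW
  req#8 t=38s (window 3): ALLOW
  req#9 t=44s (window 4): ALLOW
  req#10 t=49s (window 4): ALLOW

Allowed counts by window: 2 2 2 2 2

Answer: 2 2 2 2 2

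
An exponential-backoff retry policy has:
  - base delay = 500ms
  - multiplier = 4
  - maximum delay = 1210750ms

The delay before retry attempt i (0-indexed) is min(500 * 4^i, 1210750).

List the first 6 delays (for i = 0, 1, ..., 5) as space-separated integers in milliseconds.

Answer: 500 2000 8000 32000 128000 512000

Derivation:
Computing each delay:
  i=0: min(500*4^0, 1210750) = 500
  i=1: min(500*4^1, 1210750) = 2000
  i=2: min(500*4^2, 1210750) = 8000
  i=3: min(500*4^3, 1210750) = 32000
  i=4: min(500*4^4, 1210750) = 128000
  i=5: min(500*4^5, 1210750) = 512000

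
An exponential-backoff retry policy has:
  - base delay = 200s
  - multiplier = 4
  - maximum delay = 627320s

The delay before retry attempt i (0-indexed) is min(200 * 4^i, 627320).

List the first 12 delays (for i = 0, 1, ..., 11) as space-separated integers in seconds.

Answer: 200 800 3200 12800 51200 204800 627320 627320 627320 627320 627320 627320

Derivation:
Computing each delay:
  i=0: min(200*4^0, 627320) = 200
  i=1: min(200*4^1, 627320) = 800
  i=2: min(200*4^2, 627320) = 3200
  i=3: min(200*4^3, 627320) = 12800
  i=4: min(200*4^4, 627320) = 51200
  i=5: min(200*4^5, 627320) = 204800
  i=6: min(200*4^6, 627320) = 627320
  i=7: min(200*4^7, 627320) = 627320
  i=8: min(200*4^8, 627320) = 627320
  i=9: min(200*4^9, 627320) = 627320
  i=10: min(200*4^10, 627320) = 627320
  i=11: min(200*4^11, 627320) = 627320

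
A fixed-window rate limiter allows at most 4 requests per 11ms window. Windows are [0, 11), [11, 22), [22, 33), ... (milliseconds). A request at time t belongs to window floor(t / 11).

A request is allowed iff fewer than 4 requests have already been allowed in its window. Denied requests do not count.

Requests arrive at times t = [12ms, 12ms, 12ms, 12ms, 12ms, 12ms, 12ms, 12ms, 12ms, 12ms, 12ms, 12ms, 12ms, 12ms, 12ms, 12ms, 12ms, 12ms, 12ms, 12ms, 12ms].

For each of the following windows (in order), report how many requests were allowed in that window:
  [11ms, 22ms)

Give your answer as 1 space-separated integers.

Answer: 4

Derivation:
Processing requests:
  req#1 t=12ms (window 1): ALLOW
  req#2 t=12ms (window 1): ALLOW
  req#3 t=12ms (window 1): ALLOW
  req#4 t=12ms (window 1): ALLOW
  req#5 t=12ms (window 1): DENY
  req#6 t=12ms (window 1): DENY
  req#7 t=12ms (window 1): DENY
  req#8 t=12ms (window 1): DENY
  req#9 t=12ms (window 1): DENY
  req#10 t=12ms (window 1): DENY
  req#11 t=12ms (window 1): DENY
  req#12 t=12ms (window 1): DENY
  req#13 t=12ms (window 1): DENY
  req#14 t=12ms (window 1): DENY
  req#15 t=12ms (window 1): DENY
  req#16 t=12ms (window 1): DENY
  req#17 t=12ms (window 1): DENY
  req#18 t=12ms (window 1): DENY
  req#19 t=12ms (window 1): DENY
  req#20 t=12ms (window 1): DENY
  req#21 t=12ms (window 1): DENY

Allowed counts by window: 4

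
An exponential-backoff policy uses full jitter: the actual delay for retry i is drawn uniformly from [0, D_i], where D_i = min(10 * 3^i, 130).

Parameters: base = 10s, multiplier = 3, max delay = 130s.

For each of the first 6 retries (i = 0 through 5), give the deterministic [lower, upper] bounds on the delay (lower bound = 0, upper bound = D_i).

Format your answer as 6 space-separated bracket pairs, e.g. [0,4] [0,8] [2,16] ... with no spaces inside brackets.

Answer: [0,10] [0,30] [0,90] [0,130] [0,130] [0,130]

Derivation:
Computing bounds per retry:
  i=0: D_i=min(10*3^0,130)=10, bounds=[0,10]
  i=1: D_i=min(10*3^1,130)=30, bounds=[0,30]
  i=2: D_i=min(10*3^2,130)=90, bounds=[0,90]
  i=3: D_i=min(10*3^3,130)=130, bounds=[0,130]
  i=4: D_i=min(10*3^4,130)=130, bounds=[0,130]
  i=5: D_i=min(10*3^5,130)=130, bounds=[0,130]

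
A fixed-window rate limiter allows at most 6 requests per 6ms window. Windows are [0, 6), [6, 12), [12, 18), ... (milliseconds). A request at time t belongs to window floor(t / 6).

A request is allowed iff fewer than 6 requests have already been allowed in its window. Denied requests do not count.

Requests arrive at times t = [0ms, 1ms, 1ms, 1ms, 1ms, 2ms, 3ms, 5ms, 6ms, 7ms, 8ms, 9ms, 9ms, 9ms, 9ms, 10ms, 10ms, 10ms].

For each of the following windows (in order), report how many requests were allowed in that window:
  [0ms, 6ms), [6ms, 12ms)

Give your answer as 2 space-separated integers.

Processing requests:
  req#1 t=0ms (window 0): ALLOW
  req#2 t=1ms (window 0): ALLOW
  req#3 t=1ms (window 0): ALLOW
  req#4 t=1ms (window 0): ALLOW
  req#5 t=1ms (window 0): ALLOW
  req#6 t=2ms (window 0): ALLOW
  req#7 t=3ms (window 0): DENY
  req#8 t=5ms (window 0): DENY
  req#9 t=6ms (window 1): ALLOW
  req#10 t=7ms (window 1): ALLOW
  req#11 t=8ms (window 1): ALLOW
  req#12 t=9ms (window 1): ALLOW
  req#13 t=9ms (window 1): ALLOW
  req#14 t=9ms (window 1): ALLOW
  req#15 t=9ms (window 1): DENY
  req#16 t=10ms (window 1): DENY
  req#17 t=10ms (window 1): DENY
  req#18 t=10ms (window 1): DENY

Allowed counts by window: 6 6

Answer: 6 6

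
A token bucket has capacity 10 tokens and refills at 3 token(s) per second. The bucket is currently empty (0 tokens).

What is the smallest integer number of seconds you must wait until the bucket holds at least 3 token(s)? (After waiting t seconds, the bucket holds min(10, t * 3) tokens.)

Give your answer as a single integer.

Need t * 3 >= 3, so t >= 3/3.
Smallest integer t = ceil(3/3) = 1.

Answer: 1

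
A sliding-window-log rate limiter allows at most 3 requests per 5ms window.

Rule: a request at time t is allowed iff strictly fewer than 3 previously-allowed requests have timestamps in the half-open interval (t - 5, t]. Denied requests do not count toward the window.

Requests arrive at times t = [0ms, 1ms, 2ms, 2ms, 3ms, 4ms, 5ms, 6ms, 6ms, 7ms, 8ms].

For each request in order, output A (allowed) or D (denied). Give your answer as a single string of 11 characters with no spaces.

Answer: AAADDDAADAD

Derivation:
Tracking allowed requests in the window:
  req#1 t=0ms: ALLOW
  req#2 t=1ms: ALLOW
  req#3 t=2ms: ALLOW
  req#4 t=2ms: DENY
  req#5 t=3ms: DENY
  req#6 t=4ms: DENY
  req#7 t=5ms: ALLOW
  req#8 t=6ms: ALLOW
  req#9 t=6ms: DENY
  req#10 t=7ms: ALLOW
  req#11 t=8ms: DENY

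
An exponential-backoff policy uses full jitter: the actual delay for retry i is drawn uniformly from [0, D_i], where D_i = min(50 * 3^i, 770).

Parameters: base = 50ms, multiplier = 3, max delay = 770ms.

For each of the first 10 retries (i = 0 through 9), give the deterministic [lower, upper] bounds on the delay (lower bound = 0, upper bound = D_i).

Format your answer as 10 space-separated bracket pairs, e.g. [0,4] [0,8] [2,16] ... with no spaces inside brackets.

Computing bounds per retry:
  i=0: D_i=min(50*3^0,770)=50, bounds=[0,50]
  i=1: D_i=min(50*3^1,770)=150, bounds=[0,150]
  i=2: D_i=min(50*3^2,770)=450, bounds=[0,450]
  i=3: D_i=min(50*3^3,770)=770, bounds=[0,770]
  i=4: D_i=min(50*3^4,770)=770, bounds=[0,770]
  i=5: D_i=min(50*3^5,770)=770, bounds=[0,770]
  i=6: D_i=min(50*3^6,770)=770, bounds=[0,770]
  i=7: D_i=min(50*3^7,770)=770, bounds=[0,770]
  i=8: D_i=min(50*3^8,770)=770, bounds=[0,770]
  i=9: D_i=min(50*3^9,770)=770, bounds=[0,770]

Answer: [0,50] [0,150] [0,450] [0,770] [0,770] [0,770] [0,770] [0,770] [0,770] [0,770]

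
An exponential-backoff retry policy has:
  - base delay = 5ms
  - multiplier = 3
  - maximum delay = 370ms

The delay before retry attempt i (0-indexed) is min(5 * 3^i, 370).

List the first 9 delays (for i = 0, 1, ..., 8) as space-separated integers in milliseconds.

Answer: 5 15 45 135 370 370 370 370 370

Derivation:
Computing each delay:
  i=0: min(5*3^0, 370) = 5
  i=1: min(5*3^1, 370) = 15
  i=2: min(5*3^2, 370) = 45
  i=3: min(5*3^3, 370) = 135
  i=4: min(5*3^4, 370) = 370
  i=5: min(5*3^5, 370) = 370
  i=6: min(5*3^6, 370) = 370
  i=7: min(5*3^7, 370) = 370
  i=8: min(5*3^8, 370) = 370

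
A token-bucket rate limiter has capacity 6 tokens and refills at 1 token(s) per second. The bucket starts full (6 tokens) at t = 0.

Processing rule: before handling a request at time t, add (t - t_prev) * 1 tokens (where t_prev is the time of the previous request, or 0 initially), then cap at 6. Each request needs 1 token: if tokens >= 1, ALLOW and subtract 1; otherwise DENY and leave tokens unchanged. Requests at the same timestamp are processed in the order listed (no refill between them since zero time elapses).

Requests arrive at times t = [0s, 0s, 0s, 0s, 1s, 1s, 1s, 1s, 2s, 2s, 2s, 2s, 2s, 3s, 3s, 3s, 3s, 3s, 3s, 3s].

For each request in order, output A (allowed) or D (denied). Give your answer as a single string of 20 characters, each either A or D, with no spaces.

Answer: AAAAAAADADDDDADDDDDD

Derivation:
Simulating step by step:
  req#1 t=0s: ALLOW
  req#2 t=0s: ALLOW
  req#3 t=0s: ALLOW
  req#4 t=0s: ALLOW
  req#5 t=1s: ALLOW
  req#6 t=1s: ALLOW
  req#7 t=1s: ALLOW
  req#8 t=1s: DENY
  req#9 t=2s: ALLOW
  req#10 t=2s: DENY
  req#11 t=2s: DENY
  req#12 t=2s: DENY
  req#13 t=2s: DENY
  req#14 t=3s: ALLOW
  req#15 t=3s: DENY
  req#16 t=3s: DENY
  req#17 t=3s: DENY
  req#18 t=3s: DENY
  req#19 t=3s: DENY
  req#20 t=3s: DENY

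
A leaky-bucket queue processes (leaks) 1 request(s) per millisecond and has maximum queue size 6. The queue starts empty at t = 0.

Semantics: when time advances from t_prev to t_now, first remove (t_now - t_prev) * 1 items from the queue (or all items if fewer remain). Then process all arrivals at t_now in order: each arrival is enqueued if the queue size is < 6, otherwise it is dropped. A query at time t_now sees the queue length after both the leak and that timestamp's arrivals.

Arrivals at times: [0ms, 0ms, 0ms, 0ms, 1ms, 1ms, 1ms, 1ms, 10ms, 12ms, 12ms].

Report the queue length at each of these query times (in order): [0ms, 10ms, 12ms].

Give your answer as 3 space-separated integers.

Queue lengths at query times:
  query t=0ms: backlog = 4
  query t=10ms: backlog = 1
  query t=12ms: backlog = 2

Answer: 4 1 2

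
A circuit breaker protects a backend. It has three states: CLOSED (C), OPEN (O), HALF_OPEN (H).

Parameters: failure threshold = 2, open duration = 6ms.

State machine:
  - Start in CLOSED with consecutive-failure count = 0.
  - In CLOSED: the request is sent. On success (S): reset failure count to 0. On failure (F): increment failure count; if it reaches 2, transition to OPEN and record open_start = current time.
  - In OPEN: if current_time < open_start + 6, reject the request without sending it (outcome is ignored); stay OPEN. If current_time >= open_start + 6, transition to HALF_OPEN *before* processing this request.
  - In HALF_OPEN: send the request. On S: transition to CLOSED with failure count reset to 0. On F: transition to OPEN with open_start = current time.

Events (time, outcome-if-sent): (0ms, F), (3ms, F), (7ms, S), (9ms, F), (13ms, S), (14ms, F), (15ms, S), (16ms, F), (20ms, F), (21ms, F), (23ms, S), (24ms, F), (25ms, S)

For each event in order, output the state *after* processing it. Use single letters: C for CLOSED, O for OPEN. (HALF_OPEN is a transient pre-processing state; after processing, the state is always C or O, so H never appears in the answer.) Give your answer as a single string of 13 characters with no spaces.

Answer: COOOOOCCOOOOO

Derivation:
State after each event:
  event#1 t=0ms outcome=F: state=CLOSED
  event#2 t=3ms outcome=F: state=OPEN
  event#3 t=7ms outcome=S: state=OPEN
  event#4 t=9ms outcome=F: state=OPEN
  event#5 t=13ms outcome=S: state=OPEN
  event#6 t=14ms outcome=F: state=OPEN
  event#7 t=15ms outcome=S: state=CLOSED
  event#8 t=16ms outcome=F: state=CLOSED
  event#9 t=20ms outcome=F: state=OPEN
  event#10 t=21ms outcome=F: state=OPEN
  event#11 t=23ms outcome=S: state=OPEN
  event#12 t=24ms outcome=F: state=OPEN
  event#13 t=25ms outcome=S: state=OPEN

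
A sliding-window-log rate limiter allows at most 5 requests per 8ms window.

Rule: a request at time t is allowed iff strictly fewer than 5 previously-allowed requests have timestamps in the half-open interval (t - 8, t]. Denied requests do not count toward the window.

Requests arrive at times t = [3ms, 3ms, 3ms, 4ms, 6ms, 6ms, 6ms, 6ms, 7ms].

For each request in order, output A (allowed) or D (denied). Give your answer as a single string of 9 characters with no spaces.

Answer: AAAAADDDD

Derivation:
Tracking allowed requests in the window:
  req#1 t=3ms: ALLOW
  req#2 t=3ms: ALLOW
  req#3 t=3ms: ALLOW
  req#4 t=4ms: ALLOW
  req#5 t=6ms: ALLOW
  req#6 t=6ms: DENY
  req#7 t=6ms: DENY
  req#8 t=6ms: DENY
  req#9 t=7ms: DENY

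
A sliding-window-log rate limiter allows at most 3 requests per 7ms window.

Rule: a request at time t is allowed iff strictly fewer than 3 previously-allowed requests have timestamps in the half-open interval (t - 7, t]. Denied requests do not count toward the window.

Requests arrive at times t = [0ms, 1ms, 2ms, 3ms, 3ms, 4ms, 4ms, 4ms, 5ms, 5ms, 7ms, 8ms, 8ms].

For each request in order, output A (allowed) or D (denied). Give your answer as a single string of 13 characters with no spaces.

Tracking allowed requests in the window:
  req#1 t=0ms: ALLOW
  req#2 t=1ms: ALLOW
  req#3 t=2ms: ALLOW
  req#4 t=3ms: DENY
  req#5 t=3ms: DENY
  req#6 t=4ms: DENY
  req#7 t=4ms: DENY
  req#8 t=4ms: DENY
  req#9 t=5ms: DENY
  req#10 t=5ms: DENY
  req#11 t=7ms: ALLOW
  req#12 t=8ms: ALLOW
  req#13 t=8ms: DENY

Answer: AAADDDDDDDAAD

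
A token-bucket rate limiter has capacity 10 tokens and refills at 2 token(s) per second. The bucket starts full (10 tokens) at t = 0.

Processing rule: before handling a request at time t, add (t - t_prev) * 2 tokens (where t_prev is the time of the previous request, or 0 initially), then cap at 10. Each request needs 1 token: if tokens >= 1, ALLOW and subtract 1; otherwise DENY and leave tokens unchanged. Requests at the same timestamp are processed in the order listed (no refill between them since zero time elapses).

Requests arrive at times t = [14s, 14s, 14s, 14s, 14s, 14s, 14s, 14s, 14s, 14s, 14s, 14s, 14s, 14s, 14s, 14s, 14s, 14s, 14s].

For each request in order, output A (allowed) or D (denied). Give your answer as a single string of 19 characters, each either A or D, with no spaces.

Simulating step by step:
  req#1 t=14s: ALLOW
  req#2 t=14s: ALLOW
  req#3 t=14s: ALLOW
  req#4 t=14s: ALLOW
  req#5 t=14s: ALLOW
  req#6 t=14s: ALLOW
  req#7 t=14s: ALLOW
  req#8 t=14s: ALLOW
  req#9 t=14s: ALLOW
  req#10 t=14s: ALLOW
  req#11 t=14s: DENY
  req#12 t=14s: DENY
  req#13 t=14s: DENY
  req#14 t=14s: DENY
  req#15 t=14s: DENY
  req#16 t=14s: DENY
  req#17 t=14s: DENY
  req#18 t=14s: DENY
  req#19 t=14s: DENY

Answer: AAAAAAAAAADDDDDDDDD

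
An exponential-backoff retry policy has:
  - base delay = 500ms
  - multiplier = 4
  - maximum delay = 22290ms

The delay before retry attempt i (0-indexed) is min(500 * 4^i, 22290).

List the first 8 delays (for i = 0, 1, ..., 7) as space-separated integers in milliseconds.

Computing each delay:
  i=0: min(500*4^0, 22290) = 500
  i=1: min(500*4^1, 22290) = 2000
  i=2: min(500*4^2, 22290) = 8000
  i=3: min(500*4^3, 22290) = 22290
  i=4: min(500*4^4, 22290) = 22290
  i=5: min(500*4^5, 22290) = 22290
  i=6: min(500*4^6, 22290) = 22290
  i=7: min(500*4^7, 22290) = 22290

Answer: 500 2000 8000 22290 22290 22290 22290 22290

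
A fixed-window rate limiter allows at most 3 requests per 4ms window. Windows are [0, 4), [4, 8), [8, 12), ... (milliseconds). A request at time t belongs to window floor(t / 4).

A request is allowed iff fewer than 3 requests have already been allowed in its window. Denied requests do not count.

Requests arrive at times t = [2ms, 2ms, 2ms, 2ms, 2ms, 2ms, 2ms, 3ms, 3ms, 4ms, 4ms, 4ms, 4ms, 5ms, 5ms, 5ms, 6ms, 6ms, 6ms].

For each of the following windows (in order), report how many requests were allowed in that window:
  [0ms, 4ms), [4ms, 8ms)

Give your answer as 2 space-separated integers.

Answer: 3 3

Derivation:
Processing requests:
  req#1 t=2ms (window 0): ALLOW
  req#2 t=2ms (window 0): ALLOW
  req#3 t=2ms (window 0): ALLOW
  req#4 t=2ms (window 0): DENY
  req#5 t=2ms (window 0): DENY
  req#6 t=2ms (window 0): DENY
  req#7 t=2ms (window 0): DENY
  req#8 t=3ms (window 0): DENY
  req#9 t=3ms (window 0): DENY
  req#10 t=4ms (window 1): ALLOW
  req#11 t=4ms (window 1): ALLOW
  req#12 t=4ms (window 1): ALLOW
  req#13 t=4ms (window 1): DENY
  req#14 t=5ms (window 1): DENY
  req#15 t=5ms (window 1): DENY
  req#16 t=5ms (window 1): DENY
  req#17 t=6ms (window 1): DENY
  req#18 t=6ms (window 1): DENY
  req#19 t=6ms (window 1): DENY

Allowed counts by window: 3 3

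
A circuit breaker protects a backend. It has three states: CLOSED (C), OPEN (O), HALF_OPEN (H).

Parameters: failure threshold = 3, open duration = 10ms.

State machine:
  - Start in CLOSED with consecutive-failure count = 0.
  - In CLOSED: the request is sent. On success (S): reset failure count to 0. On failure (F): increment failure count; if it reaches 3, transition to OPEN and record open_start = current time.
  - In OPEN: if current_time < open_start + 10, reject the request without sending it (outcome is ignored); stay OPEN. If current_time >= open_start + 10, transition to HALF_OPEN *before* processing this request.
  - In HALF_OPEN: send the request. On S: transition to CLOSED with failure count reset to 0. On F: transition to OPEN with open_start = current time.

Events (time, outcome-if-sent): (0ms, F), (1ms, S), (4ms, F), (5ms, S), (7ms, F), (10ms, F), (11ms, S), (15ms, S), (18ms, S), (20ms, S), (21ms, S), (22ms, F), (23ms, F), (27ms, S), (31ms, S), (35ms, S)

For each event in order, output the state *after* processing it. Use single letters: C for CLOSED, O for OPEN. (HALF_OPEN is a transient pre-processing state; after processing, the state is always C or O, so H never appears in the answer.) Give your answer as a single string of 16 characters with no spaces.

State after each event:
  event#1 t=0ms outcome=F: state=CLOSED
  event#2 t=1ms outcome=S: state=CLOSED
  event#3 t=4ms outcome=F: state=CLOSED
  event#4 t=5ms outcome=S: state=CLOSED
  event#5 t=7ms outcome=F: state=CLOSED
  event#6 t=10ms outcome=F: state=CLOSED
  event#7 t=11ms outcome=S: state=CLOSED
  event#8 t=15ms outcome=S: state=CLOSED
  event#9 t=18ms outcome=S: state=CLOSED
  event#10 t=20ms outcome=S: state=CLOSED
  event#11 t=21ms outcome=S: state=CLOSED
  event#12 t=22ms outcome=F: state=CLOSED
  event#13 t=23ms outcome=F: state=CLOSED
  event#14 t=27ms outcome=S: state=CLOSED
  event#15 t=31ms outcome=S: state=CLOSED
  event#16 t=35ms outcome=S: state=CLOSED

Answer: CCCCCCCCCCCCCCCC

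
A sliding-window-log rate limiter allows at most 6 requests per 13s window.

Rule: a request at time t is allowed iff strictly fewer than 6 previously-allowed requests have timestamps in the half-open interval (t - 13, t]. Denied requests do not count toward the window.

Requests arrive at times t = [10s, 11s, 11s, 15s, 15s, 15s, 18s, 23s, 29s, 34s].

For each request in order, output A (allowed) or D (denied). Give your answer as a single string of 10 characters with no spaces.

Tracking allowed requests in the window:
  req#1 t=10s: ALLOW
  req#2 t=11s: ALLOW
  req#3 t=11s: ALLOW
  req#4 t=15s: ALLOW
  req#5 t=15s: ALLOW
  req#6 t=15s: ALLOW
  req#7 t=18s: DENY
  req#8 t=23s: ALLOW
  req#9 t=29s: ALLOW
  req#10 t=34s: ALLOW

Answer: AAAAAADAAA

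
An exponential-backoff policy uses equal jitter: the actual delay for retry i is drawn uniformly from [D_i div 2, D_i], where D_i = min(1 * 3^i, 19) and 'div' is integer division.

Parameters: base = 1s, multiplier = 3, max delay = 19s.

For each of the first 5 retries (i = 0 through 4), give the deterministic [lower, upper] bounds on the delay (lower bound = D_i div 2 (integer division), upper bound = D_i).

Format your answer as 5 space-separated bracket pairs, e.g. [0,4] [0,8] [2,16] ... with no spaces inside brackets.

Answer: [0,1] [1,3] [4,9] [9,19] [9,19]

Derivation:
Computing bounds per retry:
  i=0: D_i=min(1*3^0,19)=1, bounds=[0,1]
  i=1: D_i=min(1*3^1,19)=3, bounds=[1,3]
  i=2: D_i=min(1*3^2,19)=9, bounds=[4,9]
  i=3: D_i=min(1*3^3,19)=19, bounds=[9,19]
  i=4: D_i=min(1*3^4,19)=19, bounds=[9,19]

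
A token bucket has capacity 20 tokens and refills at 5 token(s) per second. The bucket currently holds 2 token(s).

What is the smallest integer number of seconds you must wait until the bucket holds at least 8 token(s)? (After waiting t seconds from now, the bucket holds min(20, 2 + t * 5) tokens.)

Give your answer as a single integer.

Need 2 + t * 5 >= 8, so t >= 6/5.
Smallest integer t = ceil(6/5) = 2.

Answer: 2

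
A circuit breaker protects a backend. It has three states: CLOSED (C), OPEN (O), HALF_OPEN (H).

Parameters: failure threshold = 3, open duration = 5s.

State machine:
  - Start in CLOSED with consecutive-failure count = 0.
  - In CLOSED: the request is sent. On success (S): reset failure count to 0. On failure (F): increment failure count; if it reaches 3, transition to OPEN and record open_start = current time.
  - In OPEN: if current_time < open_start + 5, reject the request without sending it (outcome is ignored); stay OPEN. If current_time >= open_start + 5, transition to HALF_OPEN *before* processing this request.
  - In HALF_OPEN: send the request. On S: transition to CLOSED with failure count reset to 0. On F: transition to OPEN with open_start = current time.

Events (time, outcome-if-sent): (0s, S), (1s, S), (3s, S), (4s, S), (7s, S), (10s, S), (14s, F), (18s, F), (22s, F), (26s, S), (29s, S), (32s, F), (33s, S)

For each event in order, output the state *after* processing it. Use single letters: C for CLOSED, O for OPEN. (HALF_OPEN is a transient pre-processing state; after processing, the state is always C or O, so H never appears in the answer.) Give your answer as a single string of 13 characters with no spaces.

Answer: CCCCCCCCOOCCC

Derivation:
State after each event:
  event#1 t=0s outcome=S: state=CLOSED
  event#2 t=1s outcome=S: state=CLOSED
  event#3 t=3s outcome=S: state=CLOSED
  event#4 t=4s outcome=S: state=CLOSED
  event#5 t=7s outcome=S: state=CLOSED
  event#6 t=10s outcome=S: state=CLOSED
  event#7 t=14s outcome=F: state=CLOSED
  event#8 t=18s outcome=F: state=CLOSED
  event#9 t=22s outcome=F: state=OPEN
  event#10 t=26s outcome=S: state=OPEN
  event#11 t=29s outcome=S: state=CLOSED
  event#12 t=32s outcome=F: state=CLOSED
  event#13 t=33s outcome=S: state=CLOSED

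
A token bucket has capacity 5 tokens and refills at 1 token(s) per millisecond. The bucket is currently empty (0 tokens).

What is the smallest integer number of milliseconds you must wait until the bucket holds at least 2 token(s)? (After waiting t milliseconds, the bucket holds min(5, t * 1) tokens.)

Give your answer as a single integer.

Need t * 1 >= 2, so t >= 2/1.
Smallest integer t = ceil(2/1) = 2.

Answer: 2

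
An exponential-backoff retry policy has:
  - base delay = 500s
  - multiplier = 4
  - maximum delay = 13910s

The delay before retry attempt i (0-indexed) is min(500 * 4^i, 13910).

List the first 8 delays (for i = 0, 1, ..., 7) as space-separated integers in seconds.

Computing each delay:
  i=0: min(500*4^0, 13910) = 500
  i=1: min(500*4^1, 13910) = 2000
  i=2: min(500*4^2, 13910) = 8000
  i=3: min(500*4^3, 13910) = 13910
  i=4: min(500*4^4, 13910) = 13910
  i=5: min(500*4^5, 13910) = 13910
  i=6: min(500*4^6, 13910) = 13910
  i=7: min(500*4^7, 13910) = 13910

Answer: 500 2000 8000 13910 13910 13910 13910 13910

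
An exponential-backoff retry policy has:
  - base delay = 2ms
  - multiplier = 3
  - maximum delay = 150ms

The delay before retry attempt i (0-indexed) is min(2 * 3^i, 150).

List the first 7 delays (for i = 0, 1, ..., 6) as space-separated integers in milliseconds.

Answer: 2 6 18 54 150 150 150

Derivation:
Computing each delay:
  i=0: min(2*3^0, 150) = 2
  i=1: min(2*3^1, 150) = 6
  i=2: min(2*3^2, 150) = 18
  i=3: min(2*3^3, 150) = 54
  i=4: min(2*3^4, 150) = 150
  i=5: min(2*3^5, 150) = 150
  i=6: min(2*3^6, 150) = 150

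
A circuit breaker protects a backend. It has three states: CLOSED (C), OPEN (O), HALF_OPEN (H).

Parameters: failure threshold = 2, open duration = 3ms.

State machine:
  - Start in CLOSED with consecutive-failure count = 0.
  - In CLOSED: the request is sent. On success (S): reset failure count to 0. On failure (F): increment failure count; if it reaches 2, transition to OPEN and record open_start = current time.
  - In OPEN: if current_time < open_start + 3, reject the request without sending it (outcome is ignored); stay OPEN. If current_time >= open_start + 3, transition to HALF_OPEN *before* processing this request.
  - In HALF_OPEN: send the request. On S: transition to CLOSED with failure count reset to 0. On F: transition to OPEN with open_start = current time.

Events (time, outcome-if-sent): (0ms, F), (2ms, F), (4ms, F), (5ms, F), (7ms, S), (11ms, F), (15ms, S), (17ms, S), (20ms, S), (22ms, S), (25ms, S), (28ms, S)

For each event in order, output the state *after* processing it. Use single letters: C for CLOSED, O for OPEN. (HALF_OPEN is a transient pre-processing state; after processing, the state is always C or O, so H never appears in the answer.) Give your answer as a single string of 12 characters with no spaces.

Answer: COOOOOCCCCCC

Derivation:
State after each event:
  event#1 t=0ms outcome=F: state=CLOSED
  event#2 t=2ms outcome=F: state=OPEN
  event#3 t=4ms outcome=F: state=OPEN
  event#4 t=5ms outcome=F: state=OPEN
  event#5 t=7ms outcome=S: state=OPEN
  event#6 t=11ms outcome=F: state=OPEN
  event#7 t=15ms outcome=S: state=CLOSED
  event#8 t=17ms outcome=S: state=CLOSED
  event#9 t=20ms outcome=S: state=CLOSED
  event#10 t=22ms outcome=S: state=CLOSED
  event#11 t=25ms outcome=S: state=CLOSED
  event#12 t=28ms outcome=S: state=CLOSED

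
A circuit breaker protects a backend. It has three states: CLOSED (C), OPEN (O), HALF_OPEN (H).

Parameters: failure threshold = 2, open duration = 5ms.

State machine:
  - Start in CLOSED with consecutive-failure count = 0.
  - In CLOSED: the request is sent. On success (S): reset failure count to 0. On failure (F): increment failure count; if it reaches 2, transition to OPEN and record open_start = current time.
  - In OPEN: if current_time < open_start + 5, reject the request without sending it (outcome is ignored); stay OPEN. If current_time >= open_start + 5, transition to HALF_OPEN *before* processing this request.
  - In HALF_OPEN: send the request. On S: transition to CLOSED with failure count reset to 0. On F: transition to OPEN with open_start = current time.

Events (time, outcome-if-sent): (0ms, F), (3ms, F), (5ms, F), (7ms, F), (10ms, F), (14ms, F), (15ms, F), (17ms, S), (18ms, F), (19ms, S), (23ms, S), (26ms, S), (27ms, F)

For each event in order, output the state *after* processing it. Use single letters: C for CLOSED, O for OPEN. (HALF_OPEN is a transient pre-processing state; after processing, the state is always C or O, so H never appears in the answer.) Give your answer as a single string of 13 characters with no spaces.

State after each event:
  event#1 t=0ms outcome=F: state=CLOSED
  event#2 t=3ms outcome=F: state=OPEN
  event#3 t=5ms outcome=F: state=OPEN
  event#4 t=7ms outcome=F: state=OPEN
  event#5 t=10ms outcome=F: state=OPEN
  event#6 t=14ms outcome=F: state=OPEN
  event#7 t=15ms outcome=F: state=OPEN
  event#8 t=17ms outcome=S: state=OPEN
  event#9 t=18ms outcome=F: state=OPEN
  event#10 t=19ms outcome=S: state=OPEN
  event#11 t=23ms outcome=S: state=CLOSED
  event#12 t=26ms outcome=S: state=CLOSED
  event#13 t=27ms outcome=F: state=CLOSED

Answer: COOOOOOOOOCCC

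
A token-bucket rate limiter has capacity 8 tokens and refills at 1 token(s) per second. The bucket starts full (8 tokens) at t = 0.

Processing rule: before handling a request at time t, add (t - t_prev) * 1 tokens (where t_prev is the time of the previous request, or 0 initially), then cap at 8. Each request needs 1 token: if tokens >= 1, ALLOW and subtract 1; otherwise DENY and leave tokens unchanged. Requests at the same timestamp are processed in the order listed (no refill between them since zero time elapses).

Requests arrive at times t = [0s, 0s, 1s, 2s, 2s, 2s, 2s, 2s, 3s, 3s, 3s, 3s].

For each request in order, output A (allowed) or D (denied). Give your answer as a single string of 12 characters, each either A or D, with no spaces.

Answer: AAAAAAAAAAAD

Derivation:
Simulating step by step:
  req#1 t=0s: ALLOW
  req#2 t=0s: ALLOW
  req#3 t=1s: ALLOW
  req#4 t=2s: ALLOW
  req#5 t=2s: ALLOW
  req#6 t=2s: ALLOW
  req#7 t=2s: ALLOW
  req#8 t=2s: ALLOW
  req#9 t=3s: ALLOW
  req#10 t=3s: ALLOW
  req#11 t=3s: ALLOW
  req#12 t=3s: DENY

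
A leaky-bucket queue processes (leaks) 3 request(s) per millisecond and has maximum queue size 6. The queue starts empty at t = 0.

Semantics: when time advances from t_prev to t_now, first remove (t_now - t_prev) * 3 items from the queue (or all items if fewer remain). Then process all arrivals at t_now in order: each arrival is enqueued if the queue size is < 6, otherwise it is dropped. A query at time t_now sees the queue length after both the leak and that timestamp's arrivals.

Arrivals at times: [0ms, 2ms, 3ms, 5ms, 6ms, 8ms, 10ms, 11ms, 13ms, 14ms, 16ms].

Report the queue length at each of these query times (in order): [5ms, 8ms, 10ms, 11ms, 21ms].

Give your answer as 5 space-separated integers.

Answer: 1 1 1 1 0

Derivation:
Queue lengths at query times:
  query t=5ms: backlog = 1
  query t=8ms: backlog = 1
  query t=10ms: backlog = 1
  query t=11ms: backlog = 1
  query t=21ms: backlog = 0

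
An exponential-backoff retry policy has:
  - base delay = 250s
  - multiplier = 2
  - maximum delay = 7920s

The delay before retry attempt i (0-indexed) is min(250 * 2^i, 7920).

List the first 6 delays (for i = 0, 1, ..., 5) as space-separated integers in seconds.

Computing each delay:
  i=0: min(250*2^0, 7920) = 250
  i=1: min(250*2^1, 7920) = 500
  i=2: min(250*2^2, 7920) = 1000
  i=3: min(250*2^3, 7920) = 2000
  i=4: min(250*2^4, 7920) = 4000
  i=5: min(250*2^5, 7920) = 7920

Answer: 250 500 1000 2000 4000 7920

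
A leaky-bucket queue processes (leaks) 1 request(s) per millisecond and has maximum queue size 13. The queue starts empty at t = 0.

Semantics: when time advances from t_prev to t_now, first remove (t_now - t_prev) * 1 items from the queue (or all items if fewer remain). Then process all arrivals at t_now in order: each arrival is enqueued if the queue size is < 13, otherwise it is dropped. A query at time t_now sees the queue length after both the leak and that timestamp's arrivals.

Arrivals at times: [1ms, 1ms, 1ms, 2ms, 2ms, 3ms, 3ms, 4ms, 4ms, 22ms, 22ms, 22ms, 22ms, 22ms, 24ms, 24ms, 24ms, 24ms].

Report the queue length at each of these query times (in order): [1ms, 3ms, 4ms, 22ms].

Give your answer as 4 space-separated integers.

Answer: 3 5 6 5

Derivation:
Queue lengths at query times:
  query t=1ms: backlog = 3
  query t=3ms: backlog = 5
  query t=4ms: backlog = 6
  query t=22ms: backlog = 5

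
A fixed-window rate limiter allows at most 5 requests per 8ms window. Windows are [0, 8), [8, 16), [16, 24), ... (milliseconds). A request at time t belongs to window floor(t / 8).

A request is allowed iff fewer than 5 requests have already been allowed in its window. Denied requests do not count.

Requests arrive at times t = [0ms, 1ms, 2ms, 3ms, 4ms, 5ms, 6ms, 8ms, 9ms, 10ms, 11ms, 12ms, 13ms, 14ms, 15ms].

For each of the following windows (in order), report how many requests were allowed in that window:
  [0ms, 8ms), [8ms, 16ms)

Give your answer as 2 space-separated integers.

Processing requests:
  req#1 t=0ms (window 0): ALLOW
  req#2 t=1ms (window 0): ALLOW
  req#3 t=2ms (window 0): ALLOW
  req#4 t=3ms (window 0): ALLOW
  req#5 t=4ms (window 0): ALLOW
  req#6 t=5ms (window 0): DENY
  req#7 t=6ms (window 0): DENY
  req#8 t=8ms (window 1): ALLOW
  req#9 t=9ms (window 1): ALLOW
  req#10 t=10ms (window 1): ALLOW
  req#11 t=11ms (window 1): ALLOW
  req#12 t=12ms (window 1): ALLOW
  req#13 t=13ms (window 1): DENY
  req#14 t=14ms (window 1): DENY
  req#15 t=15ms (window 1): DENY

Allowed counts by window: 5 5

Answer: 5 5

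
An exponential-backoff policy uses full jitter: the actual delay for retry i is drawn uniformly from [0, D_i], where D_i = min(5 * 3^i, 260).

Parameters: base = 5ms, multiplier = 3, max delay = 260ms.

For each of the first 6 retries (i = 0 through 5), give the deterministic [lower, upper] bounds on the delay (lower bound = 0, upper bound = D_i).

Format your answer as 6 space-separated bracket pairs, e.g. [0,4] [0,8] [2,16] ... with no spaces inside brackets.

Answer: [0,5] [0,15] [0,45] [0,135] [0,260] [0,260]

Derivation:
Computing bounds per retry:
  i=0: D_i=min(5*3^0,260)=5, bounds=[0,5]
  i=1: D_i=min(5*3^1,260)=15, bounds=[0,15]
  i=2: D_i=min(5*3^2,260)=45, bounds=[0,45]
  i=3: D_i=min(5*3^3,260)=135, bounds=[0,135]
  i=4: D_i=min(5*3^4,260)=260, bounds=[0,260]
  i=5: D_i=min(5*3^5,260)=260, bounds=[0,260]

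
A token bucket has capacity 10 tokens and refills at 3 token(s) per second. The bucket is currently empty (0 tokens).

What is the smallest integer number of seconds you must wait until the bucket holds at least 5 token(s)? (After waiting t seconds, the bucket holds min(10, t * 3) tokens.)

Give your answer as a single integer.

Answer: 2

Derivation:
Need t * 3 >= 5, so t >= 5/3.
Smallest integer t = ceil(5/3) = 2.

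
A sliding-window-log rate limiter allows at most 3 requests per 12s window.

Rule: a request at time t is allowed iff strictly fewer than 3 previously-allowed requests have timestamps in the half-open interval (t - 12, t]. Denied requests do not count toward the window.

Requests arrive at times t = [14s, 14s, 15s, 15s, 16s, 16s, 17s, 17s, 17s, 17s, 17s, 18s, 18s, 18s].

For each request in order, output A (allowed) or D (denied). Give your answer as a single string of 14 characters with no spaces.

Tracking allowed requests in the window:
  req#1 t=14s: ALLOW
  req#2 t=14s: ALLOW
  req#3 t=15s: ALLOW
  req#4 t=15s: DENY
  req#5 t=16s: DENY
  req#6 t=16s: DENY
  req#7 t=17s: DENY
  req#8 t=17s: DENY
  req#9 t=17s: DENY
  req#10 t=17s: DENY
  req#11 t=17s: DENY
  req#12 t=18s: DENY
  req#13 t=18s: DENY
  req#14 t=18s: DENY

Answer: AAADDDDDDDDDDD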